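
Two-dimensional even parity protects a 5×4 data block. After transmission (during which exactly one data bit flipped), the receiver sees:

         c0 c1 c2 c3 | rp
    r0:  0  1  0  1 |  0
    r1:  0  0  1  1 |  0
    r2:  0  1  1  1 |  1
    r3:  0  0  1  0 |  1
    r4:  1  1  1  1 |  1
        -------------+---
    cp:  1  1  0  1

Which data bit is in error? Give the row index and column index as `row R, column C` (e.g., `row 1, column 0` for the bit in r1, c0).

row 4, column 3

Recompute each row's even parity and compare to rp:
  r0: data parity 0, sent rp 0 → ok
  r1: data parity 0, sent rp 0 → ok
  r2: data parity 1, sent rp 1 → ok
  r3: data parity 1, sent rp 1 → ok
  r4: data parity 0, sent rp 1 → mismatch
Recompute each column's even parity and compare to cp:
  c0: data parity 1, sent cp 1 → ok
  c1: data parity 1, sent cp 1 → ok
  c2: data parity 0, sent cp 0 → ok
  c3: data parity 0, sent cp 1 → mismatch
Exactly one row (r4) and one column (c3) fail → the flipped bit is at their intersection.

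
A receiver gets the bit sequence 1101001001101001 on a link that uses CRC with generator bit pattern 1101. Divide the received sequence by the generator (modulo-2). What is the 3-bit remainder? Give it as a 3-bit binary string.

101

Modulo-2 division of 1101001001101001 by 1101:
  pos 0: 1101 XOR 1101 = 0000
  pos 6: 1001 XOR 1101 = 0100
  pos 7: 1001 XOR 1101 = 0100
  pos 8: 1000 XOR 1101 = 0101
  pos 9: 1011 XOR 1101 = 0110
  pos 10: 1100 XOR 1101 = 0001
Remainder = 101 (nonzero — an error is detected).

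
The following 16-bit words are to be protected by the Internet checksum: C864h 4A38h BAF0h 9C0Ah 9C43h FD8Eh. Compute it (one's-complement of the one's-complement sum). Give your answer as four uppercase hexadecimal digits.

One's-complement addition (fold any carry out of bit 15 back into bit 0):
  0xC864 + 0x4A38 = 0x1129C → wrap carry → 0x129D
  0x129D + 0xBAF0 = 0x0CD8D
  0xCD8D + 0x9C0A = 0x16997 → wrap carry → 0x6998
  0x6998 + 0x9C43 = 0x105DB → wrap carry → 0x05DC
  0x05DC + 0xFD8E = 0x1036A → wrap carry → 0x036B
One's-complement sum = 0x036B.
Checksum = ~0x036B & 0xFFFF = 0xFC94.

FC94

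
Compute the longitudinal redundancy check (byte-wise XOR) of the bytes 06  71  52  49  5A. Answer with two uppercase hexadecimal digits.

36

XOR the bytes together:
  start with 0x06
  0x06 ⊕ 0x71 = 0x77
  0x77 ⊕ 0x52 = 0x25
  0x25 ⊕ 0x49 = 0x6C
  0x6C ⊕ 0x5A = 0x36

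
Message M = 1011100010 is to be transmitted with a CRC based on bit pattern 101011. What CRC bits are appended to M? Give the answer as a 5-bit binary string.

Append 5 zeros: 101110001000000. Divide by 101011 (XOR where the leading bit is 1):
  pos 0: 101110 XOR 101011 = 000101
  pos 3: 101001 XOR 101011 = 000010
  pos 7: 100000 XOR 101011 = 001011
  pos 9: 101100 XOR 101011 = 000111
Remainder (last 5 bits) = 00111. This is the CRC / FCS.

00111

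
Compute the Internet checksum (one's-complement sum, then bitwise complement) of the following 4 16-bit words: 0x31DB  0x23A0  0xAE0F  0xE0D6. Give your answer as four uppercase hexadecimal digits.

1B9E

One's-complement addition (fold any carry out of bit 15 back into bit 0):
  0x31DB + 0x23A0 = 0x0557B
  0x557B + 0xAE0F = 0x1038A → wrap carry → 0x038B
  0x038B + 0xE0D6 = 0x0E461
One's-complement sum = 0xE461.
Checksum = ~0xE461 & 0xFFFF = 0x1B9E.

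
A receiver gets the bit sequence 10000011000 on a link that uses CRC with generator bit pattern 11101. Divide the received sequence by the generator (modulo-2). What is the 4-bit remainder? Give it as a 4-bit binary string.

Modulo-2 division of 10000011000 by 11101:
  pos 0: 10000 XOR 11101 = 01101
  pos 1: 11010 XOR 11101 = 00111
  pos 3: 11111 XOR 11101 = 00010
  pos 6: 10000 XOR 11101 = 01101
Remainder = 1101 (nonzero — an error is detected).

1101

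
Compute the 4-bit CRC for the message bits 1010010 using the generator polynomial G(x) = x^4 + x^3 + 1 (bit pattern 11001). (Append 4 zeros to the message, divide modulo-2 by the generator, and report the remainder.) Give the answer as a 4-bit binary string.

1111

Append 4 zeros: 10100100000. Divide by 11001 (XOR where the leading bit is 1):
  pos 0: 10100 XOR 11001 = 01101
  pos 1: 11011 XOR 11001 = 00010
  pos 4: 10000 XOR 11001 = 01001
  pos 5: 10010 XOR 11001 = 01011
  pos 6: 10110 XOR 11001 = 01111
Remainder (last 4 bits) = 1111. This is the CRC / FCS.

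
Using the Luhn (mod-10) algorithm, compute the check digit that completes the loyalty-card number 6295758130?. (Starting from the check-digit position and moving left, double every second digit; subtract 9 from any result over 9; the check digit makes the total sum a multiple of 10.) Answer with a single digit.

Partial digits right→left: 0 3 1 8 5 7 5 9 2 6
Double every second digit counting from the check-digit position (so the 1st, 3rd, 5th, ... of the partial from the right).
  doubled (with −9 where >9): 0 2 1 1 4 → sum 8
  kept as-is: 3 8 7 9 6 → sum 33
Total = 8 + 33 = 41.
Check digit = (10 − (41 mod 10)) mod 10 = 9.

9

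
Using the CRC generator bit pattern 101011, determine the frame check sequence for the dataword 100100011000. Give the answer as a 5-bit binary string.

Append 5 zeros: 10010001100000000. Divide by 101011 (XOR where the leading bit is 1):
  pos 0: 100100 XOR 101011 = 001111
  pos 2: 111101 XOR 101011 = 010110
  pos 3: 101101 XOR 101011 = 000110
  pos 6: 110000 XOR 101011 = 011011
  pos 7: 110110 XOR 101011 = 011101
  pos 8: 111010 XOR 101011 = 010001
  pos 9: 100010 XOR 101011 = 001001
  pos 11: 100100 XOR 101011 = 001111
Remainder (last 5 bits) = 01111. This is the CRC / FCS.

01111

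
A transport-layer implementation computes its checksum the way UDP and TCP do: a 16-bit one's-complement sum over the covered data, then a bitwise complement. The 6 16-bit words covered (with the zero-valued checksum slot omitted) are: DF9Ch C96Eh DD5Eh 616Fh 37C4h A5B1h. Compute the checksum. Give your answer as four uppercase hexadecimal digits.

3AB0

One's-complement addition (fold any carry out of bit 15 back into bit 0):
  0xDF9C + 0xC96E = 0x1A90A → wrap carry → 0xA90B
  0xA90B + 0xDD5E = 0x18669 → wrap carry → 0x866A
  0x866A + 0x616F = 0x0E7D9
  0xE7D9 + 0x37C4 = 0x11F9D → wrap carry → 0x1F9E
  0x1F9E + 0xA5B1 = 0x0C54F
One's-complement sum = 0xC54F.
Checksum = ~0xC54F & 0xFFFF = 0x3AB0.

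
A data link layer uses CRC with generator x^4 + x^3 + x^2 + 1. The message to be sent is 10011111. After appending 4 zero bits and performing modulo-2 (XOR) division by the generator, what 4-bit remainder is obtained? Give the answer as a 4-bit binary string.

1010

Append 4 zeros: 100111110000. Divide by 11101 (XOR where the leading bit is 1):
  pos 0: 10011 XOR 11101 = 01110
  pos 1: 11101 XOR 11101 = 00000
  pos 6: 11000 XOR 11101 = 00101
Remainder (last 4 bits) = 1010. This is the CRC / FCS.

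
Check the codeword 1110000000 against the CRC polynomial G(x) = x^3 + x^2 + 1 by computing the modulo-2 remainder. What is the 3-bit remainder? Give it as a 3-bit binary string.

Modulo-2 division of 1110000000 by 1101:
  pos 0: 1110 XOR 1101 = 0011
  pos 2: 1100 XOR 1101 = 0001
  pos 5: 1000 XOR 1101 = 0101
  pos 6: 1010 XOR 1101 = 0111
Remainder = 111 (nonzero — an error is detected).

111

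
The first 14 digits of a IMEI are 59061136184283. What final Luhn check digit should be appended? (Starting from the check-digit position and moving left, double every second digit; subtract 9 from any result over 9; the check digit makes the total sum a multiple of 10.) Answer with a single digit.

4

Partial digits right→left: 3 8 2 4 8 1 6 3 1 1 6 0 9 5
Double every second digit counting from the check-digit position (so the 1st, 3rd, 5th, ... of the partial from the right).
  doubled (with −9 where >9): 6 4 7 3 2 3 9 → sum 34
  kept as-is: 8 4 1 3 1 0 5 → sum 22
Total = 34 + 22 = 56.
Check digit = (10 − (56 mod 10)) mod 10 = 4.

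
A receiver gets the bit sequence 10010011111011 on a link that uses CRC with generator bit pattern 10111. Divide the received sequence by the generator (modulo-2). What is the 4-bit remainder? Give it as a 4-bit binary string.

1011

Modulo-2 division of 10010011111011 by 10111:
  pos 0: 10010 XOR 10111 = 00101
  pos 2: 10101 XOR 10111 = 00010
  pos 5: 10111 XOR 10111 = 00000
Remainder = 1011 (nonzero — an error is detected).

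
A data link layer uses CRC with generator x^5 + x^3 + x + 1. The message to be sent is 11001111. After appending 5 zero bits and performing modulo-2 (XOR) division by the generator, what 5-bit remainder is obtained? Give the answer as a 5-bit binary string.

Append 5 zeros: 1100111100000. Divide by 101011 (XOR where the leading bit is 1):
  pos 0: 110011 XOR 101011 = 011000
  pos 1: 110001 XOR 101011 = 011010
  pos 2: 110101 XOR 101011 = 011110
  pos 3: 111100 XOR 101011 = 010111
  pos 4: 101110 XOR 101011 = 000101
  pos 7: 101000 XOR 101011 = 000011
Remainder (last 5 bits) = 00011. This is the CRC / FCS.

00011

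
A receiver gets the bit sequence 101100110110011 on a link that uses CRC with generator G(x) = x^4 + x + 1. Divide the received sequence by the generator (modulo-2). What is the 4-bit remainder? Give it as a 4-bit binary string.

Modulo-2 division of 101100110110011 by 10011:
  pos 0: 10110 XOR 10011 = 00101
  pos 2: 10101 XOR 10011 = 00110
  pos 4: 11010 XOR 10011 = 01001
  pos 5: 10011 XOR 10011 = 00000
  pos 10: 10011 XOR 10011 = 00000
Remainder = 0000 (zero — the frame passes the CRC check).

0000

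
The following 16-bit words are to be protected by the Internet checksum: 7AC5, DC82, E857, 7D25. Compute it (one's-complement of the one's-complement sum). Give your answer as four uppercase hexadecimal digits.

433A

One's-complement addition (fold any carry out of bit 15 back into bit 0):
  0x7AC5 + 0xDC82 = 0x15747 → wrap carry → 0x5748
  0x5748 + 0xE857 = 0x13F9F → wrap carry → 0x3FA0
  0x3FA0 + 0x7D25 = 0x0BCC5
One's-complement sum = 0xBCC5.
Checksum = ~0xBCC5 & 0xFFFF = 0x433A.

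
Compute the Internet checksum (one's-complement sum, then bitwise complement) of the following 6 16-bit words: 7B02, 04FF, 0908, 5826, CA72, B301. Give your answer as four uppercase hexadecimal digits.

One's-complement addition (fold any carry out of bit 15 back into bit 0):
  0x7B02 + 0x04FF = 0x08001
  0x8001 + 0x0908 = 0x08909
  0x8909 + 0x5826 = 0x0E12F
  0xE12F + 0xCA72 = 0x1ABA1 → wrap carry → 0xABA2
  0xABA2 + 0xB301 = 0x15EA3 → wrap carry → 0x5EA4
One's-complement sum = 0x5EA4.
Checksum = ~0x5EA4 & 0xFFFF = 0xA15B.

A15B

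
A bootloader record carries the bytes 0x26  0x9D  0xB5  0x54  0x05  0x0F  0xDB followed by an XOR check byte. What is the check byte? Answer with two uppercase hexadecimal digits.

8B

XOR the bytes together:
  start with 0x26
  0x26 ⊕ 0x9D = 0xBB
  0xBB ⊕ 0xB5 = 0x0E
  0x0E ⊕ 0x54 = 0x5A
  0x5A ⊕ 0x05 = 0x5F
  0x5F ⊕ 0x0F = 0x50
  0x50 ⊕ 0xDB = 0x8B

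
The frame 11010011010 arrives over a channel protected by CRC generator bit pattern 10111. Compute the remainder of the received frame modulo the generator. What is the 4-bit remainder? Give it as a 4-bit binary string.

Modulo-2 division of 11010011010 by 10111:
  pos 0: 11010 XOR 10111 = 01101
  pos 1: 11010 XOR 10111 = 01101
  pos 2: 11011 XOR 10111 = 01100
  pos 3: 11001 XOR 10111 = 01110
  pos 4: 11100 XOR 10111 = 01011
  pos 5: 10111 XOR 10111 = 00000
Remainder = 0000 (zero — the frame passes the CRC check).

0000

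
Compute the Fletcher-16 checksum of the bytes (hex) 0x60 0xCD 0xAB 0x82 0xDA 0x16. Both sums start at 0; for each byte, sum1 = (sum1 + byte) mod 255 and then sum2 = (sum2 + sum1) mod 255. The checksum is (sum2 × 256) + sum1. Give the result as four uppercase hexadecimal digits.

Running sums (mod 255):
  after byte 0 (0x60): sum1=96, sum2=96
  after byte 1 (0xCD): sum1=46, sum2=142
  after byte 2 (0xAB): sum1=217, sum2=104
  after byte 3 (0x82): sum1=92, sum2=196
  after byte 4 (0xDA): sum1=55, sum2=251
  after byte 5 (0x16): sum1=77, sum2=73
Checksum = sum2·256 + sum1 = 73·256 + 77 = 18765 = 0x494D.

494D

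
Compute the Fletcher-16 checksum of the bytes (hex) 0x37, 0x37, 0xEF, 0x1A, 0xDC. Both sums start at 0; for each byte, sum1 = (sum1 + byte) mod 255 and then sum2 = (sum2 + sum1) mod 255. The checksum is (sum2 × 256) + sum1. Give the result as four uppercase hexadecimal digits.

Running sums (mod 255):
  after byte 0 (0x37): sum1=55, sum2=55
  after byte 1 (0x37): sum1=110, sum2=165
  after byte 2 (0xEF): sum1=94, sum2=4
  after byte 3 (0x1A): sum1=120, sum2=124
  after byte 4 (0xDC): sum1=85, sum2=209
Checksum = sum2·256 + sum1 = 209·256 + 85 = 53589 = 0xD155.

D155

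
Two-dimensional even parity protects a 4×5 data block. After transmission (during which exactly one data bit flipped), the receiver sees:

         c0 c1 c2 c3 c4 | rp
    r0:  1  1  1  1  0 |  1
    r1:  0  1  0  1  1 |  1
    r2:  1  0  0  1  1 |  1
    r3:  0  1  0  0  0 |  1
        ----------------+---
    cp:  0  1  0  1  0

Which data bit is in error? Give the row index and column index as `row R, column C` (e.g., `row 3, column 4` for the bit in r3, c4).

row 0, column 2

Recompute each row's even parity and compare to rp:
  r0: data parity 0, sent rp 1 → mismatch
  r1: data parity 1, sent rp 1 → ok
  r2: data parity 1, sent rp 1 → ok
  r3: data parity 1, sent rp 1 → ok
Recompute each column's even parity and compare to cp:
  c0: data parity 0, sent cp 0 → ok
  c1: data parity 1, sent cp 1 → ok
  c2: data parity 1, sent cp 0 → mismatch
  c3: data parity 1, sent cp 1 → ok
  c4: data parity 0, sent cp 0 → ok
Exactly one row (r0) and one column (c2) fail → the flipped bit is at their intersection.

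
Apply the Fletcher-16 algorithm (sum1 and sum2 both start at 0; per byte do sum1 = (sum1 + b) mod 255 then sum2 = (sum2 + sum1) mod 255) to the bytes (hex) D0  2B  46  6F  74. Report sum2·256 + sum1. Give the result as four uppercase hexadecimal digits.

E626

Running sums (mod 255):
  after byte 0 (D0): sum1=208, sum2=208
  after byte 1 (2B): sum1=251, sum2=204
  after byte 2 (46): sum1=66, sum2=15
  after byte 3 (6F): sum1=177, sum2=192
  after byte 4 (74): sum1=38, sum2=230
Checksum = sum2·256 + sum1 = 230·256 + 38 = 58918 = 0xE626.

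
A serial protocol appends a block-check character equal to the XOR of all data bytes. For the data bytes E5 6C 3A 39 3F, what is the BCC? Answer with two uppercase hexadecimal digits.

B5

XOR the bytes together:
  start with 0xE5
  0xE5 ⊕ 0x6C = 0x89
  0x89 ⊕ 0x3A = 0xB3
  0xB3 ⊕ 0x39 = 0x8A
  0x8A ⊕ 0x3F = 0xB5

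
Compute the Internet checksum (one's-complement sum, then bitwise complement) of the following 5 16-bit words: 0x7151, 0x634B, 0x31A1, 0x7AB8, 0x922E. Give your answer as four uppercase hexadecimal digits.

One's-complement addition (fold any carry out of bit 15 back into bit 0):
  0x7151 + 0x634B = 0x0D49C
  0xD49C + 0x31A1 = 0x1063D → wrap carry → 0x063E
  0x063E + 0x7AB8 = 0x080F6
  0x80F6 + 0x922E = 0x11324 → wrap carry → 0x1325
One's-complement sum = 0x1325.
Checksum = ~0x1325 & 0xFFFF = 0xECDA.

ECDA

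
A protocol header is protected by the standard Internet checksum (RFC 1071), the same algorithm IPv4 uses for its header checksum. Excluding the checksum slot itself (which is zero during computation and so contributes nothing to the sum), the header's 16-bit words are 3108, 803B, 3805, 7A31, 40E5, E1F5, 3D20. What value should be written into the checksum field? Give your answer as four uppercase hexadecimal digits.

3C8A

One's-complement addition (fold any carry out of bit 15 back into bit 0):
  0x3108 + 0x803B = 0x0B143
  0xB143 + 0x3805 = 0x0E948
  0xE948 + 0x7A31 = 0x16379 → wrap carry → 0x637A
  0x637A + 0x40E5 = 0x0A45F
  0xA45F + 0xE1F5 = 0x18654 → wrap carry → 0x8655
  0x8655 + 0x3D20 = 0x0C375
One's-complement sum = 0xC375.
Checksum = ~0xC375 & 0xFFFF = 0x3C8A.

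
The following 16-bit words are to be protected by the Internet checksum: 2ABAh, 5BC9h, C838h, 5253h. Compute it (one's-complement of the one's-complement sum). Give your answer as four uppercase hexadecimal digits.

5EF0

One's-complement addition (fold any carry out of bit 15 back into bit 0):
  0x2ABA + 0x5BC9 = 0x08683
  0x8683 + 0xC838 = 0x14EBB → wrap carry → 0x4EBC
  0x4EBC + 0x5253 = 0x0A10F
One's-complement sum = 0xA10F.
Checksum = ~0xA10F & 0xFFFF = 0x5EF0.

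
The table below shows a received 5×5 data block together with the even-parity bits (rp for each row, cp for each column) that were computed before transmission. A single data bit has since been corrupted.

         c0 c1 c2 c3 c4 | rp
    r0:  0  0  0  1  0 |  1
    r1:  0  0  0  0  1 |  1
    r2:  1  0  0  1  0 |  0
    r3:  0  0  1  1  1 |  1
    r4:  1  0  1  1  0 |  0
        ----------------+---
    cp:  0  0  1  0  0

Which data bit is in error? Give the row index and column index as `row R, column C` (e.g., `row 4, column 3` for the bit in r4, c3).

Recompute each row's even parity and compare to rp:
  r0: data parity 1, sent rp 1 → ok
  r1: data parity 1, sent rp 1 → ok
  r2: data parity 0, sent rp 0 → ok
  r3: data parity 1, sent rp 1 → ok
  r4: data parity 1, sent rp 0 → mismatch
Recompute each column's even parity and compare to cp:
  c0: data parity 0, sent cp 0 → ok
  c1: data parity 0, sent cp 0 → ok
  c2: data parity 0, sent cp 1 → mismatch
  c3: data parity 0, sent cp 0 → ok
  c4: data parity 0, sent cp 0 → ok
Exactly one row (r4) and one column (c2) fail → the flipped bit is at their intersection.

row 4, column 2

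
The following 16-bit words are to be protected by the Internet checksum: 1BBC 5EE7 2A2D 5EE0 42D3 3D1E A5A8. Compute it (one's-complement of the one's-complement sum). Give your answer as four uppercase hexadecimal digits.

One's-complement addition (fold any carry out of bit 15 back into bit 0):
  0x1BBC + 0x5EE7 = 0x07AA3
  0x7AA3 + 0x2A2D = 0x0A4D0
  0xA4D0 + 0x5EE0 = 0x103B0 → wrap carry → 0x03B1
  0x03B1 + 0x42D3 = 0x04684
  0x4684 + 0x3D1E = 0x083A2
  0x83A2 + 0xA5A8 = 0x1294A → wrap carry → 0x294B
One's-complement sum = 0x294B.
Checksum = ~0x294B & 0xFFFF = 0xD6B4.

D6B4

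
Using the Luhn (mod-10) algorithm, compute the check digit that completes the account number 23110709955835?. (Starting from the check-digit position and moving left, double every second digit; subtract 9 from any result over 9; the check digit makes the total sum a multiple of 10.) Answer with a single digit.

Partial digits right→left: 5 3 8 5 5 9 9 0 7 0 1 1 3 2
Double every second digit counting from the check-digit position (so the 1st, 3rd, 5th, ... of the partial from the right).
  doubled (with −9 where >9): 1 7 1 9 5 2 6 → sum 31
  kept as-is: 3 5 9 0 0 1 2 → sum 20
Total = 31 + 20 = 51.
Check digit = (10 − (51 mod 10)) mod 10 = 9.

9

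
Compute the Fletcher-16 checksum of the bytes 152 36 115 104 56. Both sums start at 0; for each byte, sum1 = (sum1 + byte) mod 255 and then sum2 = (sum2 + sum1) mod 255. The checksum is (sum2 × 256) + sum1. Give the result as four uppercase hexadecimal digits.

EED0

Running sums (mod 255):
  after byte 0 (152): sum1=152, sum2=152
  after byte 1 (36): sum1=188, sum2=85
  after byte 2 (115): sum1=48, sum2=133
  after byte 3 (104): sum1=152, sum2=30
  after byte 4 (56): sum1=208, sum2=238
Checksum = sum2·256 + sum1 = 238·256 + 208 = 61136 = 0xEED0.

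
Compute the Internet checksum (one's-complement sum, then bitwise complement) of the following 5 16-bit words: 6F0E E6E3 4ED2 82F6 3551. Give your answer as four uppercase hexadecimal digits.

A2F3

One's-complement addition (fold any carry out of bit 15 back into bit 0):
  0x6F0E + 0xE6E3 = 0x155F1 → wrap carry → 0x55F2
  0x55F2 + 0x4ED2 = 0x0A4C4
  0xA4C4 + 0x82F6 = 0x127BA → wrap carry → 0x27BB
  0x27BB + 0x3551 = 0x05D0C
One's-complement sum = 0x5D0C.
Checksum = ~0x5D0C & 0xFFFF = 0xA2F3.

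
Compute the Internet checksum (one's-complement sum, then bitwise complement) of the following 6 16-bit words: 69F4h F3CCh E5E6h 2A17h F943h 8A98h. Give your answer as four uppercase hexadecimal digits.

One's-complement addition (fold any carry out of bit 15 back into bit 0):
  0x69F4 + 0xF3CC = 0x15DC0 → wrap carry → 0x5DC1
  0x5DC1 + 0xE5E6 = 0x143A7 → wrap carry → 0x43A8
  0x43A8 + 0x2A17 = 0x06DBF
  0x6DBF + 0xF943 = 0x16702 → wrap carry → 0x6703
  0x6703 + 0x8A98 = 0x0F19B
One's-complement sum = 0xF19B.
Checksum = ~0xF19B & 0xFFFF = 0x0E64.

0E64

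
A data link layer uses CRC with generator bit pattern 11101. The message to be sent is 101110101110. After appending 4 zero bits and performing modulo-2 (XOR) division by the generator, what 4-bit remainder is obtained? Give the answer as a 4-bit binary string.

Append 4 zeros: 1011101011100000. Divide by 11101 (XOR where the leading bit is 1):
  pos 0: 10111 XOR 11101 = 01010
  pos 1: 10100 XOR 11101 = 01001
  pos 2: 10011 XOR 11101 = 01110
  pos 3: 11100 XOR 11101 = 00001
  pos 7: 11110 XOR 11101 = 00011
  pos 10: 11000 XOR 11101 = 00101
Remainder (last 4 bits) = 1010. This is the CRC / FCS.

1010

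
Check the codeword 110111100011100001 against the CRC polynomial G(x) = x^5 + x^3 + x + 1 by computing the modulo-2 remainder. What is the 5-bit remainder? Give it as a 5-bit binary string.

Modulo-2 division of 110111100011100001 by 101011:
  pos 0: 110111 XOR 101011 = 011100
  pos 1: 111001 XOR 101011 = 010010
  pos 2: 100100 XOR 101011 = 001111
  pos 4: 111100 XOR 101011 = 010111
  pos 5: 101111 XOR 101011 = 000100
  pos 8: 100110 XOR 101011 = 001101
  pos 10: 110100 XOR 101011 = 011111
  pos 11: 111110 XOR 101011 = 010101
  pos 12: 101011 XOR 101011 = 000000
Remainder = 00000 (zero — the frame passes the CRC check).

00000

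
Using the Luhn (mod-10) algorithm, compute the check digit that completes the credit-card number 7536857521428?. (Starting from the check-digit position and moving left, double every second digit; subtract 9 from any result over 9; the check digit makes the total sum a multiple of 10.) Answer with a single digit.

4

Partial digits right→left: 8 2 4 1 2 5 7 5 8 6 3 5 7
Double every second digit counting from the check-digit position (so the 1st, 3rd, 5th, ... of the partial from the right).
  doubled (with −9 where >9): 7 8 4 5 7 6 5 → sum 42
  kept as-is: 2 1 5 5 6 5 → sum 24
Total = 42 + 24 = 66.
Check digit = (10 − (66 mod 10)) mod 10 = 4.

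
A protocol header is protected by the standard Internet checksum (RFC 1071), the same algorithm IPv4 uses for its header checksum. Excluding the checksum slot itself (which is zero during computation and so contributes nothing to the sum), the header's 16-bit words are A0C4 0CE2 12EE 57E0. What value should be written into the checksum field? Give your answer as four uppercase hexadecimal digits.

E78A

One's-complement addition (fold any carry out of bit 15 back into bit 0):
  0xA0C4 + 0x0CE2 = 0x0ADA6
  0xADA6 + 0x12EE = 0x0C094
  0xC094 + 0x57E0 = 0x11874 → wrap carry → 0x1875
One's-complement sum = 0x1875.
Checksum = ~0x1875 & 0xFFFF = 0xE78A.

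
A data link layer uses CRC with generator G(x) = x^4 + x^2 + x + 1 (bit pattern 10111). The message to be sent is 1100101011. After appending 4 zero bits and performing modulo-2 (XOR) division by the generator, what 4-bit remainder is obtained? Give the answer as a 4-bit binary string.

1001

Append 4 zeros: 11001010110000. Divide by 10111 (XOR where the leading bit is 1):
  pos 0: 11001 XOR 10111 = 01110
  pos 1: 11100 XOR 10111 = 01011
  pos 2: 10111 XOR 10111 = 00000
  pos 8: 11000 XOR 10111 = 01111
  pos 9: 11110 XOR 10111 = 01001
Remainder (last 4 bits) = 1001. This is the CRC / FCS.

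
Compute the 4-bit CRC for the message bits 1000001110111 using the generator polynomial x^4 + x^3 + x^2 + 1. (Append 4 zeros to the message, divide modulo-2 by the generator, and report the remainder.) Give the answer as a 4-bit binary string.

1110

Append 4 zeros: 10000011101110000. Divide by 11101 (XOR where the leading bit is 1):
  pos 0: 10000 XOR 11101 = 01101
  pos 1: 11010 XOR 11101 = 00111
  pos 3: 11111 XOR 11101 = 00010
  pos 6: 10101 XOR 11101 = 01000
  pos 7: 10001 XOR 11101 = 01100
  pos 8: 11001 XOR 11101 = 00100
  pos 10: 10000 XOR 11101 = 01101
  pos 11: 11010 XOR 11101 = 00111
Remainder (last 4 bits) = 1110. This is the CRC / FCS.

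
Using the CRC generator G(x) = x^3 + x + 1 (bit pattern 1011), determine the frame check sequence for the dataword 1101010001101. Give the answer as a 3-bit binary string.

110

Append 3 zeros: 1101010001101000. Divide by 1011 (XOR where the leading bit is 1):
  pos 0: 1101 XOR 1011 = 0110
  pos 1: 1100 XOR 1011 = 0111
  pos 2: 1111 XOR 1011 = 0100
  pos 3: 1000 XOR 1011 = 0011
  pos 5: 1100 XOR 1011 = 0111
  pos 6: 1111 XOR 1011 = 0100
  pos 7: 1001 XOR 1011 = 0010
  pos 9: 1001 XOR 1011 = 0010
  pos 11: 1000 XOR 1011 = 0011
Remainder (last 3 bits) = 110. This is the CRC / FCS.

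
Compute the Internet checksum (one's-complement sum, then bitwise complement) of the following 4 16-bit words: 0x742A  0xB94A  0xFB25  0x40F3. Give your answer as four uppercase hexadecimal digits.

9671

One's-complement addition (fold any carry out of bit 15 back into bit 0):
  0x742A + 0xB94A = 0x12D74 → wrap carry → 0x2D75
  0x2D75 + 0xFB25 = 0x1289A → wrap carry → 0x289B
  0x289B + 0x40F3 = 0x0698E
One's-complement sum = 0x698E.
Checksum = ~0x698E & 0xFFFF = 0x9671.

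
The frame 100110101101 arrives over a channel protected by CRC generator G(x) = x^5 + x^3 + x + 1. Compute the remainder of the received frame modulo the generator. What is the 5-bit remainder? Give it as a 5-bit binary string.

Modulo-2 division of 100110101101 by 101011:
  pos 0: 100110 XOR 101011 = 001101
  pos 2: 110110 XOR 101011 = 011101
  pos 3: 111011 XOR 101011 = 010000
  pos 4: 100001 XOR 101011 = 001010
  pos 6: 101001 XOR 101011 = 000010
Remainder = 00010 (nonzero — an error is detected).

00010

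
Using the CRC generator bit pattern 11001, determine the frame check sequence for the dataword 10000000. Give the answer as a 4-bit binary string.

1101

Append 4 zeros: 100000000000. Divide by 11001 (XOR where the leading bit is 1):
  pos 0: 10000 XOR 11001 = 01001
  pos 1: 10010 XOR 11001 = 01011
  pos 2: 10110 XOR 11001 = 01111
  pos 3: 11110 XOR 11001 = 00111
  pos 5: 11100 XOR 11001 = 00101
  pos 7: 10100 XOR 11001 = 01101
Remainder (last 4 bits) = 1101. This is the CRC / FCS.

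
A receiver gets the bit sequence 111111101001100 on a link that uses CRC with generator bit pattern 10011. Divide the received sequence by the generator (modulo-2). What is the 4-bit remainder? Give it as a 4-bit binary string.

1101

Modulo-2 division of 111111101001100 by 10011:
  pos 0: 11111 XOR 10011 = 01100
  pos 1: 11001 XOR 10011 = 01010
  pos 2: 10101 XOR 10011 = 00110
  pos 4: 11001 XOR 10011 = 01010
  pos 5: 10100 XOR 10011 = 00111
  pos 7: 11101 XOR 10011 = 01110
  pos 8: 11101 XOR 10011 = 01110
  pos 9: 11100 XOR 10011 = 01111
  pos 10: 11110 XOR 10011 = 01101
Remainder = 1101 (nonzero — an error is detected).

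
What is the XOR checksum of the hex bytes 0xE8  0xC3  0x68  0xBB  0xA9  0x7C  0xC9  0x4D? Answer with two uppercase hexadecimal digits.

XOR the bytes together:
  start with 0xE8
  0xE8 ⊕ 0xC3 = 0x2B
  0x2B ⊕ 0x68 = 0x43
  0x43 ⊕ 0xBB = 0xF8
  0xF8 ⊕ 0xA9 = 0x51
  0x51 ⊕ 0x7C = 0x2D
  0x2D ⊕ 0xC9 = 0xE4
  0xE4 ⊕ 0x4D = 0xA9

A9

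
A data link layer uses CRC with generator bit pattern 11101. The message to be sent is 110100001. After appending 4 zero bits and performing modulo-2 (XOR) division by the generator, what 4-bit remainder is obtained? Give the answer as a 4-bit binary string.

Append 4 zeros: 1101000010000. Divide by 11101 (XOR where the leading bit is 1):
  pos 0: 11010 XOR 11101 = 00111
  pos 2: 11100 XOR 11101 = 00001
  pos 6: 10100 XOR 11101 = 01001
  pos 7: 10010 XOR 11101 = 01111
  pos 8: 11110 XOR 11101 = 00011
Remainder (last 4 bits) = 0011. This is the CRC / FCS.

0011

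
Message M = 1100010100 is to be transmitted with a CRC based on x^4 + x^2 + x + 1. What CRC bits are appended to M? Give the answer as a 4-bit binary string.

Append 4 zeros: 11000101000000. Divide by 10111 (XOR where the leading bit is 1):
  pos 0: 11000 XOR 10111 = 01111
  pos 1: 11111 XOR 10111 = 01000
  pos 2: 10000 XOR 10111 = 00111
  pos 4: 11110 XOR 10111 = 01001
  pos 5: 10010 XOR 10111 = 00101
  pos 7: 10100 XOR 10111 = 00011
Remainder (last 4 bits) = 1100. This is the CRC / FCS.

1100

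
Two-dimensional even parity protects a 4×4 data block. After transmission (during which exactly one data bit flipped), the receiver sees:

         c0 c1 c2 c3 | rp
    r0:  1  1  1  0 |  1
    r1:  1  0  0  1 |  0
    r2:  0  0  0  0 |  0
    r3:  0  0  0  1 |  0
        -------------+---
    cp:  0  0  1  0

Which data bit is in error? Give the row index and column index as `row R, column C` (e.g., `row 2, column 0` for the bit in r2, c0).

Recompute each row's even parity and compare to rp:
  r0: data parity 1, sent rp 1 → ok
  r1: data parity 0, sent rp 0 → ok
  r2: data parity 0, sent rp 0 → ok
  r3: data parity 1, sent rp 0 → mismatch
Recompute each column's even parity and compare to cp:
  c0: data parity 0, sent cp 0 → ok
  c1: data parity 1, sent cp 0 → mismatch
  c2: data parity 1, sent cp 1 → ok
  c3: data parity 0, sent cp 0 → ok
Exactly one row (r3) and one column (c1) fail → the flipped bit is at their intersection.

row 3, column 1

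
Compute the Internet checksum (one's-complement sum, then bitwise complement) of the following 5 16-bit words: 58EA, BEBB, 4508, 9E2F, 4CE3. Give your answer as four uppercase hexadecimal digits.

One's-complement addition (fold any carry out of bit 15 back into bit 0):
  0x58EA + 0xBEBB = 0x117A5 → wrap carry → 0x17A6
  0x17A6 + 0x4508 = 0x05CAE
  0x5CAE + 0x9E2F = 0x0FADD
  0xFADD + 0x4CE3 = 0x147C0 → wrap carry → 0x47C1
One's-complement sum = 0x47C1.
Checksum = ~0x47C1 & 0xFFFF = 0xB83E.

B83E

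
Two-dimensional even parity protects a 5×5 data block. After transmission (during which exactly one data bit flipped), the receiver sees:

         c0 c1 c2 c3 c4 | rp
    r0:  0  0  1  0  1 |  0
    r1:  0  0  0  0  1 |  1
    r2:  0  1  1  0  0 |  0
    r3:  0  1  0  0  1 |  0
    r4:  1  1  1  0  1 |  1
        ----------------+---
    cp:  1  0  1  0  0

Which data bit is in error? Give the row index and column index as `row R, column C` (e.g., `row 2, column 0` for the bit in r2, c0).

row 4, column 1

Recompute each row's even parity and compare to rp:
  r0: data parity 0, sent rp 0 → ok
  r1: data parity 1, sent rp 1 → ok
  r2: data parity 0, sent rp 0 → ok
  r3: data parity 0, sent rp 0 → ok
  r4: data parity 0, sent rp 1 → mismatch
Recompute each column's even parity and compare to cp:
  c0: data parity 1, sent cp 1 → ok
  c1: data parity 1, sent cp 0 → mismatch
  c2: data parity 1, sent cp 1 → ok
  c3: data parity 0, sent cp 0 → ok
  c4: data parity 0, sent cp 0 → ok
Exactly one row (r4) and one column (c1) fail → the flipped bit is at their intersection.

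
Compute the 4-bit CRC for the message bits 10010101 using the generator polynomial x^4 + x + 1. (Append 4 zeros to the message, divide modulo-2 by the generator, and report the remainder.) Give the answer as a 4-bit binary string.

Append 4 zeros: 100101010000. Divide by 10011 (XOR where the leading bit is 1):
  pos 0: 10010 XOR 10011 = 00001
  pos 4: 11010 XOR 10011 = 01001
  pos 5: 10010 XOR 10011 = 00001
Remainder (last 4 bits) = 0100. This is the CRC / FCS.

0100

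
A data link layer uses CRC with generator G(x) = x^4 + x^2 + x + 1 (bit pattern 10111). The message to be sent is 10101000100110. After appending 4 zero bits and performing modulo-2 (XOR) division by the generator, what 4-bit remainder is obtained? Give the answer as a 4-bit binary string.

0000

Append 4 zeros: 101010001001100000. Divide by 10111 (XOR where the leading bit is 1):
  pos 0: 10101 XOR 10111 = 00010
  pos 3: 10000 XOR 10111 = 00111
  pos 5: 11110 XOR 10111 = 01001
  pos 6: 10010 XOR 10111 = 00101
  pos 8: 10111 XOR 10111 = 00000
Remainder (last 4 bits) = 0000. This is the CRC / FCS.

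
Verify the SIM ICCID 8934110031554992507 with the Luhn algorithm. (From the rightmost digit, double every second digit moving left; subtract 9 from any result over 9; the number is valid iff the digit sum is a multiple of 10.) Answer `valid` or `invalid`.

valid

From the right, keep odd positions and double even positions (subtract 9 from any doubled value over 9):
  doubled (positions 2,4,...): 0 4 9 1 2 0 2 8 9 → sum 35
  kept (positions 1,3,...): 7 5 9 4 5 3 0 1 3 8 → sum 45
Total = 80.
80 mod 10 = 0, so the number is valid.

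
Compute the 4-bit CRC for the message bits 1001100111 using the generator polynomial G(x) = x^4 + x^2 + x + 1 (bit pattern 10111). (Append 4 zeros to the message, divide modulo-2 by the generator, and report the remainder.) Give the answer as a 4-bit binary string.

Append 4 zeros: 10011001110000. Divide by 10111 (XOR where the leading bit is 1):
  pos 0: 10011 XOR 10111 = 00100
  pos 2: 10000 XOR 10111 = 00111
  pos 4: 11111 XOR 10111 = 01000
  pos 5: 10001 XOR 10111 = 00110
  pos 7: 11000 XOR 10111 = 01111
  pos 8: 11110 XOR 10111 = 01001
  pos 9: 10010 XOR 10111 = 00101
Remainder (last 4 bits) = 0101. This is the CRC / FCS.

0101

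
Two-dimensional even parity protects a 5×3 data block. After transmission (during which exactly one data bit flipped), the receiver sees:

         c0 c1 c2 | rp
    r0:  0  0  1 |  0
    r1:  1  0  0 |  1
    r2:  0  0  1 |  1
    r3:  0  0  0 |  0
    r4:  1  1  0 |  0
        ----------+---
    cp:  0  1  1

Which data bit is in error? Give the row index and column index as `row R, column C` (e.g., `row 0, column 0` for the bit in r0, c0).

row 0, column 2

Recompute each row's even parity and compare to rp:
  r0: data parity 1, sent rp 0 → mismatch
  r1: data parity 1, sent rp 1 → ok
  r2: data parity 1, sent rp 1 → ok
  r3: data parity 0, sent rp 0 → ok
  r4: data parity 0, sent rp 0 → ok
Recompute each column's even parity and compare to cp:
  c0: data parity 0, sent cp 0 → ok
  c1: data parity 1, sent cp 1 → ok
  c2: data parity 0, sent cp 1 → mismatch
Exactly one row (r0) and one column (c2) fail → the flipped bit is at their intersection.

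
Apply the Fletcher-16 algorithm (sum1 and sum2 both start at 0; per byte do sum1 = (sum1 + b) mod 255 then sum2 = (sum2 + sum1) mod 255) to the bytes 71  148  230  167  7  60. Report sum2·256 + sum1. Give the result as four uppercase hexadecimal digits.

Running sums (mod 255):
  after byte 0 (71): sum1=71, sum2=71
  after byte 1 (148): sum1=219, sum2=35
  after byte 2 (230): sum1=194, sum2=229
  after byte 3 (167): sum1=106, sum2=80
  after byte 4 (7): sum1=113, sum2=193
  after byte 5 (60): sum1=173, sum2=111
Checksum = sum2·256 + sum1 = 111·256 + 173 = 28589 = 0x6FAD.

6FAD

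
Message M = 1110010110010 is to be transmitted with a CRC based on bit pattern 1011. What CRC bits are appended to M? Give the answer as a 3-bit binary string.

Append 3 zeros: 1110010110010000. Divide by 1011 (XOR where the leading bit is 1):
  pos 0: 1110 XOR 1011 = 0101
  pos 1: 1010 XOR 1011 = 0001
  pos 4: 1101 XOR 1011 = 0110
  pos 5: 1101 XOR 1011 = 0110
  pos 6: 1100 XOR 1011 = 0111
  pos 7: 1110 XOR 1011 = 0101
  pos 8: 1011 XOR 1011 = 0000
Remainder (last 3 bits) = 000. This is the CRC / FCS.

000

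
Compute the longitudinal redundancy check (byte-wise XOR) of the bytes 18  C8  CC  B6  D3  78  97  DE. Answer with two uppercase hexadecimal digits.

XOR the bytes together:
  start with 0x18
  0x18 ⊕ 0xC8 = 0xD0
  0xD0 ⊕ 0xCC = 0x1C
  0x1C ⊕ 0xB6 = 0xAA
  0xAA ⊕ 0xD3 = 0x79
  0x79 ⊕ 0x78 = 0x01
  0x01 ⊕ 0x97 = 0x96
  0x96 ⊕ 0xDE = 0x48

48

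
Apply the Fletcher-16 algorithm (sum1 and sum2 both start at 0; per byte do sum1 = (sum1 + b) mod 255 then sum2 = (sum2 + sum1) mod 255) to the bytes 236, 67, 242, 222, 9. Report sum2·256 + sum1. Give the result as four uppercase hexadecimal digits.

4D0B

Running sums (mod 255):
  after byte 0 (236): sum1=236, sum2=236
  after byte 1 (67): sum1=48, sum2=29
  after byte 2 (242): sum1=35, sum2=64
  after byte 3 (222): sum1=2, sum2=66
  after byte 4 (9): sum1=11, sum2=77
Checksum = sum2·256 + sum1 = 77·256 + 11 = 19723 = 0x4D0B.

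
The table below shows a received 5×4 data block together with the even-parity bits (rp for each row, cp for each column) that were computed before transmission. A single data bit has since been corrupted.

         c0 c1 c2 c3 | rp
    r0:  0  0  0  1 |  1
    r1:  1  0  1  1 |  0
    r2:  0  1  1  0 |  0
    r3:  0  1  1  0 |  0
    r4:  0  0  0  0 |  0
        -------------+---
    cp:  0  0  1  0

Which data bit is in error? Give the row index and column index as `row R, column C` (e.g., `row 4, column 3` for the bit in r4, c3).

Recompute each row's even parity and compare to rp:
  r0: data parity 1, sent rp 1 → ok
  r1: data parity 1, sent rp 0 → mismatch
  r2: data parity 0, sent rp 0 → ok
  r3: data parity 0, sent rp 0 → ok
  r4: data parity 0, sent rp 0 → ok
Recompute each column's even parity and compare to cp:
  c0: data parity 1, sent cp 0 → mismatch
  c1: data parity 0, sent cp 0 → ok
  c2: data parity 1, sent cp 1 → ok
  c3: data parity 0, sent cp 0 → ok
Exactly one row (r1) and one column (c0) fail → the flipped bit is at their intersection.

row 1, column 0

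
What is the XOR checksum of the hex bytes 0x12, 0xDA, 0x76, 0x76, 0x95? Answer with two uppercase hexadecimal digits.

XOR the bytes together:
  start with 0x12
  0x12 ⊕ 0xDA = 0xC8
  0xC8 ⊕ 0x76 = 0xBE
  0xBE ⊕ 0x76 = 0xC8
  0xC8 ⊕ 0x95 = 0x5D

5D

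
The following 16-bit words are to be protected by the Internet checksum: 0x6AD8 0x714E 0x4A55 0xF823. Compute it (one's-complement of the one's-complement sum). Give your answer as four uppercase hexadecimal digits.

One's-complement addition (fold any carry out of bit 15 back into bit 0):
  0x6AD8 + 0x714E = 0x0DC26
  0xDC26 + 0x4A55 = 0x1267B → wrap carry → 0x267C
  0x267C + 0xF823 = 0x11E9F → wrap carry → 0x1EA0
One's-complement sum = 0x1EA0.
Checksum = ~0x1EA0 & 0xFFFF = 0xE15F.

E15F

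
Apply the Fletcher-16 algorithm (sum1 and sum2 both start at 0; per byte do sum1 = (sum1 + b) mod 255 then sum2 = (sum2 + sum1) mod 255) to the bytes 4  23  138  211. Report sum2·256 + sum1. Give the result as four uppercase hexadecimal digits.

Running sums (mod 255):
  after byte 0 (4): sum1=4, sum2=4
  after byte 1 (23): sum1=27, sum2=31
  after byte 2 (138): sum1=165, sum2=196
  after byte 3 (211): sum1=121, sum2=62
Checksum = sum2·256 + sum1 = 62·256 + 121 = 15993 = 0x3E79.

3E79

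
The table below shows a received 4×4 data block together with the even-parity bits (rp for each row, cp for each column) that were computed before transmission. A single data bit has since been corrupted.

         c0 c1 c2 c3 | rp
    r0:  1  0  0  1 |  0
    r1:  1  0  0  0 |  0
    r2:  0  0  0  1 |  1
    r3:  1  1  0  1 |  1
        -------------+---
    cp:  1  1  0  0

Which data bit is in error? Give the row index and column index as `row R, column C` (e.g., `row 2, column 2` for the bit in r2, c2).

row 1, column 3

Recompute each row's even parity and compare to rp:
  r0: data parity 0, sent rp 0 → ok
  r1: data parity 1, sent rp 0 → mismatch
  r2: data parity 1, sent rp 1 → ok
  r3: data parity 1, sent rp 1 → ok
Recompute each column's even parity and compare to cp:
  c0: data parity 1, sent cp 1 → ok
  c1: data parity 1, sent cp 1 → ok
  c2: data parity 0, sent cp 0 → ok
  c3: data parity 1, sent cp 0 → mismatch
Exactly one row (r1) and one column (c3) fail → the flipped bit is at their intersection.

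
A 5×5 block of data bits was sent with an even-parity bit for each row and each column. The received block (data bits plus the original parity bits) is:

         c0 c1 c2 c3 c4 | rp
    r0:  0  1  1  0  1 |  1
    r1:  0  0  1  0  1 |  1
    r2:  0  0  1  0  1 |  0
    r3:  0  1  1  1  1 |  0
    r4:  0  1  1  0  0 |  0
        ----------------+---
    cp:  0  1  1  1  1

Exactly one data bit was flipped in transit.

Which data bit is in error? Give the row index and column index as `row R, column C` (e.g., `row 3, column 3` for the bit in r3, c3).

row 1, column 4

Recompute each row's even parity and compare to rp:
  r0: data parity 1, sent rp 1 → ok
  r1: data parity 0, sent rp 1 → mismatch
  r2: data parity 0, sent rp 0 → ok
  r3: data parity 0, sent rp 0 → ok
  r4: data parity 0, sent rp 0 → ok
Recompute each column's even parity and compare to cp:
  c0: data parity 0, sent cp 0 → ok
  c1: data parity 1, sent cp 1 → ok
  c2: data parity 1, sent cp 1 → ok
  c3: data parity 1, sent cp 1 → ok
  c4: data parity 0, sent cp 1 → mismatch
Exactly one row (r1) and one column (c4) fail → the flipped bit is at their intersection.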